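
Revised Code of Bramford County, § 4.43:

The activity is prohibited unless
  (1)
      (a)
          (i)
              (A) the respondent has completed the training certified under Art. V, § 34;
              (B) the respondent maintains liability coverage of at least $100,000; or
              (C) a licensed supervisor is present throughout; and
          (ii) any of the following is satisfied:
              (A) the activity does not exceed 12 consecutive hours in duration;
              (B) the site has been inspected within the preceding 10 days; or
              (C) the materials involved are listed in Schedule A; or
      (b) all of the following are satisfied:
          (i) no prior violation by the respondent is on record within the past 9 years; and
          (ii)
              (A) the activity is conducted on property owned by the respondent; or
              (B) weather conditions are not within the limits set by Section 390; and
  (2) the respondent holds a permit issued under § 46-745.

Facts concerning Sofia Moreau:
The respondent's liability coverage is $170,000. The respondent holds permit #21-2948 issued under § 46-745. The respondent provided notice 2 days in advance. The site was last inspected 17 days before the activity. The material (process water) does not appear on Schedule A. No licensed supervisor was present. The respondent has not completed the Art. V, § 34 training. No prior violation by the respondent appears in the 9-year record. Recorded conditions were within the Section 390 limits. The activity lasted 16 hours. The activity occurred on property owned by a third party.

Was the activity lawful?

No — unlawful.

(A) training certified — fails.
(B) coverage ≥ $100,000 — met.
(C) supervisor present — not satisfied.
(i): F OR T OR F → true.
(A) ≤ 12 hrs duration — not met.
(B) site inspected — not satisfied.
(C) Schedule A material — not met.
So (ii) is not satisfied (F OR F OR F).
So (a) is not satisfied (T AND F).
(i) no prior violation — satisfied.
(A) own property — not satisfied.
(B) not (weather ok) — not met.
(ii): F OR F → false.
(b): T AND F → false.
(1): F OR F → false.
(2) holds permit — satisfied.
Overall: F AND T → false.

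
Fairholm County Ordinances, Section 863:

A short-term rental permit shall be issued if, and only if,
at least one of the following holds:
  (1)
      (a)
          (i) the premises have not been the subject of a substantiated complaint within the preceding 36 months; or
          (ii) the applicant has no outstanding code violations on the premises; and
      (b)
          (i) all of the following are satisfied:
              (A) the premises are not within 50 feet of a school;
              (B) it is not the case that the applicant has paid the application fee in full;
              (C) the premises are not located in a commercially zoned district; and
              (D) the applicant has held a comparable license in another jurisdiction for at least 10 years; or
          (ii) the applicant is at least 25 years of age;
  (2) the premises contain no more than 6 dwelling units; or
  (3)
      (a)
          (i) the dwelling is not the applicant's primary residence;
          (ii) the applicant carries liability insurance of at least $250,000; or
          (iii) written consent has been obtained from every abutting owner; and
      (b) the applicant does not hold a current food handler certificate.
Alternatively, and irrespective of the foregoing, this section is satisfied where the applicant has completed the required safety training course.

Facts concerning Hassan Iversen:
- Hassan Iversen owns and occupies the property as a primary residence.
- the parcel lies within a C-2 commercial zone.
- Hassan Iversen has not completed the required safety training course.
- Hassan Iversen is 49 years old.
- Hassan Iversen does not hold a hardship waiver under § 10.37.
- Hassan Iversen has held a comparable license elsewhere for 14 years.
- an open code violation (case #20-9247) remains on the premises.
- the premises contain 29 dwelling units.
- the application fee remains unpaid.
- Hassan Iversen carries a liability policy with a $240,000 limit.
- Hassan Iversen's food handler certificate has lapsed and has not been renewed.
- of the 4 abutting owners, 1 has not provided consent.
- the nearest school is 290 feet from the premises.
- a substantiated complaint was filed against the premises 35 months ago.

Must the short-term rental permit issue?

(i) no complaint in 36 mo. — fails.
(ii) no code violations — not satisfied.
(a): F OR F → false.
(A) ≥50 ft from school — met.
(B) not (fee paid) — met.
(C) not (commercially zoned) — fails.
(D) prior license ≥ 10 yr — satisfied.
(i) = T AND T AND F AND T = false.
(ii) age ≥ 25 — satisfied.
So (b) is satisfied (F OR T).
(1) = F AND T = false.
(2) ≤ 6 units — fails.
(i) not (primary residence) — not satisfied.
(ii) insurance ≥ $250,000 — not met.
(iii) all abutters consent — not satisfied.
(a) = F OR F OR F = false.
(b) not (food handler cert.) — met.
(3): F AND T → false.
Overall = F OR F OR F = false.
Exception (safety training) — not satisfied.
Result: main false OR exception false → false.

No — denied.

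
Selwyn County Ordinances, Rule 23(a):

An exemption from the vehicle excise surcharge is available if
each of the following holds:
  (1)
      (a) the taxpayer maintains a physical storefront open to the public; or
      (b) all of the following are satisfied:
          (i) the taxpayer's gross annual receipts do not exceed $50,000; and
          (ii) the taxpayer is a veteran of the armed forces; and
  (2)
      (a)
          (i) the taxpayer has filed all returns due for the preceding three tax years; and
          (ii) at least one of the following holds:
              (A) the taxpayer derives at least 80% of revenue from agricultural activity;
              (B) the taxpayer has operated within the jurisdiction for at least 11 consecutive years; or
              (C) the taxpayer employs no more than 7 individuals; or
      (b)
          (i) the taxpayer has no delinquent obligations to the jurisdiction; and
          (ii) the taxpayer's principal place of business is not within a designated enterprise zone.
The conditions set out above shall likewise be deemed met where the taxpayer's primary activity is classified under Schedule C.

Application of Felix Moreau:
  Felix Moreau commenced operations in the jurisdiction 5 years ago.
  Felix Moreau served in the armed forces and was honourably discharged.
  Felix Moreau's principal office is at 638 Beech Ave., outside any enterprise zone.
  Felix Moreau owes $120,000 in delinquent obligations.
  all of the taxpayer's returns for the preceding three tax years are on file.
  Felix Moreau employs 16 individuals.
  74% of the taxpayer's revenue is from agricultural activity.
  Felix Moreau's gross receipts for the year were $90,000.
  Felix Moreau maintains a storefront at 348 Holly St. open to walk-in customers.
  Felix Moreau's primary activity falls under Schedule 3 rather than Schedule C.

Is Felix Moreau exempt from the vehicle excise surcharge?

(a) has storefront — satisfied.
(i) receipts ≤ $50,000 — not satisfied.
(ii) veteran — satisfied.
(b): F AND T → false.
(1): T OR F → true.
(i) returns current — satisfied.
(A) ≥80% agricultural — fails.
(B) ≥ 11 yrs in jurisdiction — not satisfied.
(C) ≤ 7 employees — not satisfied.
So (ii) is not satisfied (F OR F OR F).
(a): T AND F → false.
(i) no delinquency — not met.
(ii) not (in enterprise zone) — met.
So (b) is not satisfied (F AND T).
So (2) is not satisfied (F OR F).
Overall: T AND F → false.
Exception (Schedule C activity) — not satisfied.
Result: main false OR exception false → false.

No — not exempt.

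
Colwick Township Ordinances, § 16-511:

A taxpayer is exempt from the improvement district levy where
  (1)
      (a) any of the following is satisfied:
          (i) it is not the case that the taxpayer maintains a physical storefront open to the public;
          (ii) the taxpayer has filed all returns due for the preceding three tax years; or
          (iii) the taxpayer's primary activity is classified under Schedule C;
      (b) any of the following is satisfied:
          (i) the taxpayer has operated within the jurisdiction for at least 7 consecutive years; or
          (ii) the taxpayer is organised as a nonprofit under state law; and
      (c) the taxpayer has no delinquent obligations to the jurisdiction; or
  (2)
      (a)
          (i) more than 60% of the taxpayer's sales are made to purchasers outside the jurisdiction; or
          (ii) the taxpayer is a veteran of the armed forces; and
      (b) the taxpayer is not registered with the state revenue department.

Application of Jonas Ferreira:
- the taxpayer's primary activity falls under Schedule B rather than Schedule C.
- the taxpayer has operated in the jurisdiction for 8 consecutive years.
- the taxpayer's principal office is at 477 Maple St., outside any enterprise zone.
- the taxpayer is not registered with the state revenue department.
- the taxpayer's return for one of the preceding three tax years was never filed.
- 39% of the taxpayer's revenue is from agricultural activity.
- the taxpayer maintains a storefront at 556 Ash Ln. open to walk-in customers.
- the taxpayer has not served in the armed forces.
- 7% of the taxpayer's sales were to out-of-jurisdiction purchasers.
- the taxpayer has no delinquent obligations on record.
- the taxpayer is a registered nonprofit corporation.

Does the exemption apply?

(i) not (has storefront) — not satisfied.
(ii) returns current — not met.
(iii) Schedule C activity — fails.
(a) = F OR F OR F = false.
(i) ≥ 7 yrs in jurisdiction — satisfied.
(ii) nonprofit — satisfied.
(b): T OR T → true.
(c) no delinquency — satisfied.
(1): F AND T AND T → false.
(i) >60% out-of-jur. sales — not satisfied.
(ii) veteran — not met.
(a) = F OR F = false.
(b) not (state-registered) — holds.
So (2) is not satisfied (F AND T).
Overall = F OR F = false.

No — not exempt.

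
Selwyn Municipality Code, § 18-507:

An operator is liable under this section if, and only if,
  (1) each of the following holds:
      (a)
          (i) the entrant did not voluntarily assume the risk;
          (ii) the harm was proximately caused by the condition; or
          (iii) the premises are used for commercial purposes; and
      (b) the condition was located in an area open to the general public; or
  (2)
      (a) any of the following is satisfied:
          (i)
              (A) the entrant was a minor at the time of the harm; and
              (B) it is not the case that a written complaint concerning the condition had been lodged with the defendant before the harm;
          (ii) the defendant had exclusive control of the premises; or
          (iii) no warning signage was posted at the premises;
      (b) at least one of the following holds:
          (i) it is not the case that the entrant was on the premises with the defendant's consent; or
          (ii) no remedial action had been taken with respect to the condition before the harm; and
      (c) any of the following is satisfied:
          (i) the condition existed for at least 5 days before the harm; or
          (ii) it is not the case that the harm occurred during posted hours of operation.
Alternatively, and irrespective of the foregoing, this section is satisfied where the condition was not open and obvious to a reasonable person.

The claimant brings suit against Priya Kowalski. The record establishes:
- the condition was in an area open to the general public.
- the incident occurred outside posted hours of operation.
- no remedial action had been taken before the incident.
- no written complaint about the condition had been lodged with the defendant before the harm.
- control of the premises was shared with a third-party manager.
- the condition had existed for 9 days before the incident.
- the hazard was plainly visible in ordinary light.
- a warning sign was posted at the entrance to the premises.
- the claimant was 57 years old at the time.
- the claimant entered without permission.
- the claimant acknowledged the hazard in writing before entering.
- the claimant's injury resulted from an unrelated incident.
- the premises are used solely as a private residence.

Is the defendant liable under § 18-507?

(i) no assumed risk — fails.
(ii) proximate cause — fails.
(iii) commercial use — fails.
(a): F OR F OR F → false.
(b) public area — met.
(1): F AND T → false.
(A) entrant a minor — fails.
(B) not (complaint lodged) — satisfied.
So (i) is not satisfied (F AND T).
(ii) exclusive control — fails.
(iii) no signage posted — not met.
(a) = F OR F OR F = false.
(i) not (consent to enter) — holds.
(ii) no remedial action — met.
(b): T OR T → true.
(i) condition ≥5 days old — met.
(ii) not (during posted hours) — holds.
(c) = T OR T = true.
So (2) is not satisfied (F AND T AND T).
So Overall is not satisfied (F OR F).
Exception (not open/obvious) — not satisfied.
Result: main false OR exception false → false.

No — not liable.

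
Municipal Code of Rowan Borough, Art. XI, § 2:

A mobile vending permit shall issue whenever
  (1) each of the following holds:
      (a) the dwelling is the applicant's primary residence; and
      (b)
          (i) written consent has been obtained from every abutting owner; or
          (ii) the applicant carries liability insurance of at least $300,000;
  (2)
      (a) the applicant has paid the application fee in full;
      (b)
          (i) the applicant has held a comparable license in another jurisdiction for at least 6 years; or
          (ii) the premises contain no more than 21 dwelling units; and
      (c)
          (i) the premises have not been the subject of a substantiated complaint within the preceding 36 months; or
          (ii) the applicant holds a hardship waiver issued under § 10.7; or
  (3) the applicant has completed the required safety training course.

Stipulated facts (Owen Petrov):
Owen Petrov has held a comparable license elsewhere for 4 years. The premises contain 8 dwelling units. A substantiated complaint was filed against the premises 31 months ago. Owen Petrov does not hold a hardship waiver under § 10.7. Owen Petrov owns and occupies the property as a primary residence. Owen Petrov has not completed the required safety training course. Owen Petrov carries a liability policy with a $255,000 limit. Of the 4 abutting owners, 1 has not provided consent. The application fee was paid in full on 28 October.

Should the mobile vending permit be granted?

No — denied.

(a) primary residence — holds.
(i) all abutters consent — fails.
(ii) insurance ≥ $300,000 — not met.
(b): F OR F → false.
So (1) is not satisfied (T AND F).
(a) fee paid — met.
(i) prior license ≥ 6 yr — fails.
(ii) ≤ 21 units — met.
(b): F OR T → true.
(i) no complaint in 36 mo. — not satisfied.
(ii) hardship waiver — not satisfied.
So (c) is not satisfied (F OR F).
(2): T AND T AND F → false.
(3) safety training — fails.
Overall: F OR F OR F → false.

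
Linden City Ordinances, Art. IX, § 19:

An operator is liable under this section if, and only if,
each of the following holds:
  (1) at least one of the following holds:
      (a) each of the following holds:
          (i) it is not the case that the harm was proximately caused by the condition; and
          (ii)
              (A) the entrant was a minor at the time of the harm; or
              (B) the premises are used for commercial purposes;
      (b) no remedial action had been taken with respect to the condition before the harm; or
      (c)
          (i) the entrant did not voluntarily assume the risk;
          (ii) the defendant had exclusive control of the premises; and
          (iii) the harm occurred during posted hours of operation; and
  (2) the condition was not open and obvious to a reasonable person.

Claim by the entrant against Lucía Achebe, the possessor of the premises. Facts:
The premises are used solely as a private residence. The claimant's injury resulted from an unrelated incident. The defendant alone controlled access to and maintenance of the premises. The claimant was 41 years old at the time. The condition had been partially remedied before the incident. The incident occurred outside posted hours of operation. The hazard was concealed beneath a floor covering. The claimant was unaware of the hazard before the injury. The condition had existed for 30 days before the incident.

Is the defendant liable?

No — not liable.

(i) not (proximate cause) — holds.
(A) entrant a minor — not met.
(B) commercial use — not satisfied.
(ii): F OR F → false.
(a): T AND F → false.
(b) no remedial action — fails.
(i) no assumed risk — holds.
(ii) exclusive control — satisfied.
(iii) during posted hours — fails.
(c): T AND T AND F → false.
So (1) is not satisfied (F OR F OR F).
(2) not open/obvious — satisfied.
Overall: F AND T → false.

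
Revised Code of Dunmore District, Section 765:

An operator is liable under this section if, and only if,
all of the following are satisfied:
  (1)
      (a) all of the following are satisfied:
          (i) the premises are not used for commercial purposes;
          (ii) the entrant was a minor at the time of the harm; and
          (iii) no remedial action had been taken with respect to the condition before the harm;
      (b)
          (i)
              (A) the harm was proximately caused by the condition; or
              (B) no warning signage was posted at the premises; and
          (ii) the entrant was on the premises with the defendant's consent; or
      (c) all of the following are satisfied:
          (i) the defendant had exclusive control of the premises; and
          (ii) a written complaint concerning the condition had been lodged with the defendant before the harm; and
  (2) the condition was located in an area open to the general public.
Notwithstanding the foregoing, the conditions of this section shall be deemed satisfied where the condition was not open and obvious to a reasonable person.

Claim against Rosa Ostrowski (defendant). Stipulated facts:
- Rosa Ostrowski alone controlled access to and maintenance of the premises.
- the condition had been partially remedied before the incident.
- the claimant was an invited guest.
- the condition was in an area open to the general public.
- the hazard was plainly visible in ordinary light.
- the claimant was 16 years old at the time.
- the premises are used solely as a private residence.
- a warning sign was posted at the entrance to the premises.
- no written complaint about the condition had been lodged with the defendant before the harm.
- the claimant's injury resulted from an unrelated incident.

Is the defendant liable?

No — not liable.

(i) not (commercial use) — satisfied.
(ii) entrant a minor — holds.
(iii) no remedial action — fails.
So (a) is not satisfied (T AND T AND F).
(A) proximate cause — not met.
(B) no signage posted — not met.
So (i) is not satisfied (F OR F).
(ii) consent to enter — holds.
(b) = F AND T = false.
(i) exclusive control — met.
(ii) complaint lodged — fails.
(c): T AND F → false.
(1): F OR F OR F → false.
(2) public area — holds.
Overall: F AND T → false.
Exception (not open/obvious) — not satisfied.
Result: main false OR exception false → false.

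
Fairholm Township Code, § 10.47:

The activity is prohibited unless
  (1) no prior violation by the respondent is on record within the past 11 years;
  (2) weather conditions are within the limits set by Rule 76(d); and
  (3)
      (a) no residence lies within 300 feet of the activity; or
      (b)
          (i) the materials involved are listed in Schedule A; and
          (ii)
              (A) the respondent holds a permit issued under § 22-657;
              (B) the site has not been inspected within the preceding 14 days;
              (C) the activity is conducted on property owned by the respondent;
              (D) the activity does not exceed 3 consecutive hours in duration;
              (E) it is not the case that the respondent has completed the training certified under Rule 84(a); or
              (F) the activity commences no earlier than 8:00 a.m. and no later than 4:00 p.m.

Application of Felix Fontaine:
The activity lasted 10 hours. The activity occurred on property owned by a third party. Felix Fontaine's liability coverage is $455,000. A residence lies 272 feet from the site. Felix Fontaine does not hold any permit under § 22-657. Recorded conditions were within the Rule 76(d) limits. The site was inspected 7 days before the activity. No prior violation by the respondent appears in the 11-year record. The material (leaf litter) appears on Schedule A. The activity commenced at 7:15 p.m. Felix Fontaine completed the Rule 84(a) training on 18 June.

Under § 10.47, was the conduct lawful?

No — unlawful.

(1) no prior violation — satisfied.
(2) weather ok — met.
(a) no residence in 300 ft — fails.
(i) Schedule A material — holds.
(A) holds permit — not satisfied.
(B) not (site inspected) — not satisfied.
(C) own property — fails.
(D) ≤ 3 hrs duration — not satisfied.
(E) not (training certified) — not satisfied.
(F) start within hours — not satisfied.
So (ii) is not satisfied (F OR F OR F OR F OR F OR F).
(b): T AND F → false.
(3) = F OR F = false.
Overall = T AND T AND F = false.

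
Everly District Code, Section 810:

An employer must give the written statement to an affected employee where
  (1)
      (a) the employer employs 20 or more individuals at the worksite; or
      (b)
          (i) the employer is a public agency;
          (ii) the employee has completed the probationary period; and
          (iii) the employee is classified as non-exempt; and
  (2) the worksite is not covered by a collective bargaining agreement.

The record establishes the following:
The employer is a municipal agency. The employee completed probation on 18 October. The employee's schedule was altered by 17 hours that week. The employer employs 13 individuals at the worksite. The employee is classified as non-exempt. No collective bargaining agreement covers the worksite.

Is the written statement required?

(a) ≥ 20 at site — not met.
(i) public agency — holds.
(ii) past probation — met.
(iii) non-exempt — satisfied.
So (b) is satisfied (T AND T AND T).
(1): F OR T → true.
(2) no CBA — met.
Overall = T AND T = true.

Yes — required.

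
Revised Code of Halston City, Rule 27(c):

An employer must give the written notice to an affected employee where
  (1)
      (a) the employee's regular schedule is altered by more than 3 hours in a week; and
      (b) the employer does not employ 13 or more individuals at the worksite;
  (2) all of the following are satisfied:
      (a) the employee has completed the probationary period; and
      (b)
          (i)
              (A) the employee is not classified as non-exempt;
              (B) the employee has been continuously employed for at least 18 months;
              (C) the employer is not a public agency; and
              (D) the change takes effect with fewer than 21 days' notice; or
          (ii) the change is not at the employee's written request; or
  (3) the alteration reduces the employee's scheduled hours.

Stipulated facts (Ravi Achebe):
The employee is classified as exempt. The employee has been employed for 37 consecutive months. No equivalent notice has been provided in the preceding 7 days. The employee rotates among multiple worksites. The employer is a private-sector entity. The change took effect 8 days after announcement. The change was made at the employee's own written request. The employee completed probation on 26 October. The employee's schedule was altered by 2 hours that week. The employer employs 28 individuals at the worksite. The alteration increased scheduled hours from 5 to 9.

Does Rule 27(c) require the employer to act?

(a) schedule shift > 3h — not met.
(b) not (≥ 13 at site) — not satisfied.
(1): F AND F → false.
(a) past probation — holds.
(A) not (non-exempt) — satisfied.
(B) tenure ≥ 18 mo. — met.
(C) not (public agency) — met.
(D) < 21 days' notice — holds.
(i): T AND T AND T AND T → true.
(ii) not employee-requested — not met.
So (b) is satisfied (T OR F).
(2) = T AND T = true.
(3) hours reduced — not met.
Overall: F OR T OR F → true.

Yes — required.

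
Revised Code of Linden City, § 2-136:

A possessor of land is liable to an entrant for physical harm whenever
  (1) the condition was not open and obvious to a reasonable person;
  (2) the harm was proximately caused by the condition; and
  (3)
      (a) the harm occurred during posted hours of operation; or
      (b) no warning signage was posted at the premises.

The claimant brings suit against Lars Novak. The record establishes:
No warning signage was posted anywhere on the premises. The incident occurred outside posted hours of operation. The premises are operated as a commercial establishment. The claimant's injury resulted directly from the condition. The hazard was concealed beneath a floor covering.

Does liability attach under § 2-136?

Yes — liable.

(1) not open/obvious — met.
(2) proximate cause — met.
(a) during posted hours — fails.
(b) no signage posted — met.
(3): F OR T → true.
Overall = T AND T AND T = true.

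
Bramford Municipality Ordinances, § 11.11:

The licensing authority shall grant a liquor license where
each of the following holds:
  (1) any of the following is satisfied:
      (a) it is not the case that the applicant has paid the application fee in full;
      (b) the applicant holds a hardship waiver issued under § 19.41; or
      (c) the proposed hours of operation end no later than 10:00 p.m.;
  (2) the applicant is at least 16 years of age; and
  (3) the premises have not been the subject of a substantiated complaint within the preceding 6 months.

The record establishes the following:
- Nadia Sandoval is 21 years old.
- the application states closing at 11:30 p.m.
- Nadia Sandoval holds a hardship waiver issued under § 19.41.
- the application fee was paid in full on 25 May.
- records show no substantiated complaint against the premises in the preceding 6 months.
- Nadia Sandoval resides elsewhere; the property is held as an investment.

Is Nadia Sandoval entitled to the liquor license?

(a) not (fee paid) — fails.
(b) hardship waiver — holds.
(c) closes by 10 p.m. — not satisfied.
(1): F OR T OR F → true.
(2) age ≥ 16 — holds.
(3) no complaint in 6 mo. — met.
Overall: T AND T AND T → true.

Yes — granted.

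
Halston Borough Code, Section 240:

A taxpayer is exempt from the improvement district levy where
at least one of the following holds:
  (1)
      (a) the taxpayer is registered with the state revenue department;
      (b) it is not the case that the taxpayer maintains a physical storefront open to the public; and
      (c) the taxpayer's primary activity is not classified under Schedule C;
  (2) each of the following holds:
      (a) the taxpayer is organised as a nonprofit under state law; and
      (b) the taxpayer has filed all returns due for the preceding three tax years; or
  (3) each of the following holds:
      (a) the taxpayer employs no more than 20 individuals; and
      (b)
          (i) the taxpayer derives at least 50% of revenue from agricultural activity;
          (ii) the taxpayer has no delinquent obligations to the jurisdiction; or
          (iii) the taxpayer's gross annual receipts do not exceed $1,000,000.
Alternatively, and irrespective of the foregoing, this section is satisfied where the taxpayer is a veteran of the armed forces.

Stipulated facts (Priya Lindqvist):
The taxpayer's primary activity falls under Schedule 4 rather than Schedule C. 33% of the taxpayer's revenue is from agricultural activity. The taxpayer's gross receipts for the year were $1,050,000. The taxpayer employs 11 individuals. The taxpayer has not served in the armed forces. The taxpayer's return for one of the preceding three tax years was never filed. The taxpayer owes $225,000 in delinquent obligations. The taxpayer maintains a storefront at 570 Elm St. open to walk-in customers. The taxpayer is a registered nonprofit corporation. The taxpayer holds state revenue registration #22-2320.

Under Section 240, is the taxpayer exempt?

No — not exempt.

(a) state-registered — met.
(b) not (has storefront) — not satisfied.
(c) not (Schedule C activity) — met.
(1): T AND F AND T → false.
(a) nonprofit — met.
(b) returns current — not met.
So (2) is not satisfied (T AND F).
(a) ≤ 20 employees — met.
(i) ≥50% agricultural — not satisfied.
(ii) no delinquency — not satisfied.
(iii) receipts ≤ $1,000,000 — not satisfied.
(b): F OR F OR F → false.
(3): T AND F → false.
So Overall is not satisfied (F OR F OR F).
Exception (veteran) — not satisfied.
Result: main false OR exception false → false.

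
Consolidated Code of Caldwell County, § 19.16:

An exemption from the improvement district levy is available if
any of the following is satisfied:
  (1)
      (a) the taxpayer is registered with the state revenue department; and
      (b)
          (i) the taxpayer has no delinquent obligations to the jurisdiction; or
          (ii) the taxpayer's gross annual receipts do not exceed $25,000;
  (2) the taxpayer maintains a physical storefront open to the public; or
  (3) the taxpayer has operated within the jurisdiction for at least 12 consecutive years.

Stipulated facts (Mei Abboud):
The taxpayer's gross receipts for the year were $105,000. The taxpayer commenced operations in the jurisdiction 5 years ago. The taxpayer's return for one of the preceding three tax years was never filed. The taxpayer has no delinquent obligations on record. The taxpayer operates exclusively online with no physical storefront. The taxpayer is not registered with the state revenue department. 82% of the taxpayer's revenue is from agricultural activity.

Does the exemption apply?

(a) state-registered — not satisfied.
(i) no delinquency — met.
(ii) receipts ≤ $25,000 — not satisfied.
(b): T OR F → true.
(1) = F AND T = false.
(2) has storefront — not met.
(3) ≥ 12 yrs in jurisdiction — not satisfied.
Overall = F OR F OR F = false.

No — not exempt.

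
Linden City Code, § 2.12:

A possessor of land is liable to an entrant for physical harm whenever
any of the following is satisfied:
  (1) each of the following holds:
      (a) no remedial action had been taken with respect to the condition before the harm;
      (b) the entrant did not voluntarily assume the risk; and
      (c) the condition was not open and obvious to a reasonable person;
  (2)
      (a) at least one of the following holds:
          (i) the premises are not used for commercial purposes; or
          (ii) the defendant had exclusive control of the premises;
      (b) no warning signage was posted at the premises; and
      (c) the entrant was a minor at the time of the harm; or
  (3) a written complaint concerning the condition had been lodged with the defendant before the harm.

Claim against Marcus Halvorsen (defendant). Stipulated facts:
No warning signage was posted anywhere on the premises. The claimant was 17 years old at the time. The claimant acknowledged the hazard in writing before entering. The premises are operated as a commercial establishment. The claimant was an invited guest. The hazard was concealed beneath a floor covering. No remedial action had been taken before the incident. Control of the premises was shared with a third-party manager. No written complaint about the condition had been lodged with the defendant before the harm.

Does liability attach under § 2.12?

No — not liable.

(a) no remedial action — satisfied.
(b) no assumed risk — not satisfied.
(c) not open/obvious — met.
(1): T AND F AND T → false.
(i) not (commercial use) — not satisfied.
(ii) exclusive control — not satisfied.
So (a) is not satisfied (F OR F).
(b) no signage posted — holds.
(c) entrant a minor — met.
(2): F AND T AND T → false.
(3) complaint lodged — not met.
Overall: F OR F OR F → false.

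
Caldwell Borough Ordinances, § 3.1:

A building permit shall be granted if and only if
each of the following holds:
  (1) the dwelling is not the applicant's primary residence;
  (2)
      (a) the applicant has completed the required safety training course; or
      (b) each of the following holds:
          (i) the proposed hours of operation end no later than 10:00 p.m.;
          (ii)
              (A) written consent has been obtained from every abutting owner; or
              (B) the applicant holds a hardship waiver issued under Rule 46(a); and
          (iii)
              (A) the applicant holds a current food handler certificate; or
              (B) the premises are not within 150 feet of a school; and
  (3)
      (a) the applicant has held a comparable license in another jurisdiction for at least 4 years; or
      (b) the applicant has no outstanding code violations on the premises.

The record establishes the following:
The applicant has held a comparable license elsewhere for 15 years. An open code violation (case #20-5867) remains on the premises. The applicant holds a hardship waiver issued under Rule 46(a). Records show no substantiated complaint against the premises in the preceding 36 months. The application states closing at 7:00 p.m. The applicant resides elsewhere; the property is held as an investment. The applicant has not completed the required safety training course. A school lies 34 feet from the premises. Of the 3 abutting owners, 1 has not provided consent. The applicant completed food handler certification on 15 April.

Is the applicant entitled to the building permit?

(1) not (primary residence) — holds.
(a) safety training — not satisfied.
(i) closes by 10 p.m. — satisfied.
(A) all abutters consent — not met.
(B) hardship waiver — met.
(ii): F OR T → true.
(A) food handler cert. — met.
(B) ≥150 ft from school — not met.
(iii): T OR F → true.
(b) = T AND T AND T = true.
So (2) is satisfied (F OR T).
(a) prior license ≥ 4 yr — holds.
(b) no code violations — fails.
(3): T OR F → true.
So Overall is satisfied (T AND T AND T).

Yes — granted.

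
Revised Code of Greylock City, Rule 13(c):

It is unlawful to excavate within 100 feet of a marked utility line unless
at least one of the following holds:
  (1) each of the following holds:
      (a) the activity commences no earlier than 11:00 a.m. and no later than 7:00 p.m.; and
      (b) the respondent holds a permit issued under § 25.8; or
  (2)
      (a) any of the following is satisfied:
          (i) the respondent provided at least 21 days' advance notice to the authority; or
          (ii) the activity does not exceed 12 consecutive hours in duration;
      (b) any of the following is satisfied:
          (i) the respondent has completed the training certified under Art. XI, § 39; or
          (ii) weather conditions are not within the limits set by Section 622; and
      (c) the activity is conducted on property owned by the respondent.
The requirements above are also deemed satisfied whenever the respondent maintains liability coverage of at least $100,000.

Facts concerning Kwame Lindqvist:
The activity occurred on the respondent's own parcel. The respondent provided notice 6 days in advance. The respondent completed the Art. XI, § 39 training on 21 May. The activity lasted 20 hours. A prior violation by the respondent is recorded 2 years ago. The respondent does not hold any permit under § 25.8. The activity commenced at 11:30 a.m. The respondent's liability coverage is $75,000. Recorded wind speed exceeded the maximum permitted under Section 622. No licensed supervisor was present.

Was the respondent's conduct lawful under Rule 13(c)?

(a) start within hours — holds.
(b) holds permit — not met.
(1) = T AND F = false.
(i) ≥21 days' notice — fails.
(ii) ≤ 12 hrs duration — not met.
(a): F OR F → false.
(i) training certified — holds.
(ii) not (weather ok) — satisfied.
So (b) is satisfied (T OR T).
(c) own property — met.
(2): F AND T AND T → false.
So Overall is not satisfied (F OR F).
Exception (coverage ≥ $100,000) — not satisfied.
Result: main false OR exception false → false.

No — unlawful.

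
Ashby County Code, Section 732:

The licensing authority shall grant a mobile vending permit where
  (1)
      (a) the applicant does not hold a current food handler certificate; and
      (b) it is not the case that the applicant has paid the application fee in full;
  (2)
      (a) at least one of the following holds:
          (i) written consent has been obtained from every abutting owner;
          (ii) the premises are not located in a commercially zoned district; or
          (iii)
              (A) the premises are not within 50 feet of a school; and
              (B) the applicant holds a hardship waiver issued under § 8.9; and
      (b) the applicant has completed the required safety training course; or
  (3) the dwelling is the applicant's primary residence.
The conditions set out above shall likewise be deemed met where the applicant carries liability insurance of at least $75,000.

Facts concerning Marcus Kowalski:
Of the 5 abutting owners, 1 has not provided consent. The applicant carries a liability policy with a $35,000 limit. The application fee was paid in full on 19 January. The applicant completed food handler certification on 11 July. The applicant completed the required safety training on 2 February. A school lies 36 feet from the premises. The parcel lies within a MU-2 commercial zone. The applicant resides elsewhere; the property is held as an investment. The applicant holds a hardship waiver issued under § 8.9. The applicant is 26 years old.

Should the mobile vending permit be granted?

No — denied.

(a) not (food handler cert.) — fails.
(b) not (fee paid) — fails.
(1) = F AND F = false.
(i) all abutters consent — fails.
(ii) not (commercially zoned) — not satisfied.
(A) ≥50 ft from school — not met.
(B) hardship waiver — met.
(iii) = F AND T = false.
So (a) is not satisfied (F OR F OR F).
(b) safety training — satisfied.
So (2) is not satisfied (F AND T).
(3) primary residence — fails.
So Overall is not satisfied (F OR F OR F).
Exception (insurance ≥ $75,000) — not satisfied.
Result: main false OR exception false → false.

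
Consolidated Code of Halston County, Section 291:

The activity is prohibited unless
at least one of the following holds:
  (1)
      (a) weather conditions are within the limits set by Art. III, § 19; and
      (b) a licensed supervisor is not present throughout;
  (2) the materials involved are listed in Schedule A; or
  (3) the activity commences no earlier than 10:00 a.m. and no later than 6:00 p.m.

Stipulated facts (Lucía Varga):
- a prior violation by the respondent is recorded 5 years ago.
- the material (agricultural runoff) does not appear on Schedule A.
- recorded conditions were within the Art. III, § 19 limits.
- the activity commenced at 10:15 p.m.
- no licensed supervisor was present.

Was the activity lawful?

Yes — lawful.

(a) weather ok — satisfied.
(b) not (supervisor present) — holds.
So (1) is satisfied (T AND T).
(2) Schedule A material — not satisfied.
(3) start within hours — not satisfied.
Overall = T OR F OR F = true.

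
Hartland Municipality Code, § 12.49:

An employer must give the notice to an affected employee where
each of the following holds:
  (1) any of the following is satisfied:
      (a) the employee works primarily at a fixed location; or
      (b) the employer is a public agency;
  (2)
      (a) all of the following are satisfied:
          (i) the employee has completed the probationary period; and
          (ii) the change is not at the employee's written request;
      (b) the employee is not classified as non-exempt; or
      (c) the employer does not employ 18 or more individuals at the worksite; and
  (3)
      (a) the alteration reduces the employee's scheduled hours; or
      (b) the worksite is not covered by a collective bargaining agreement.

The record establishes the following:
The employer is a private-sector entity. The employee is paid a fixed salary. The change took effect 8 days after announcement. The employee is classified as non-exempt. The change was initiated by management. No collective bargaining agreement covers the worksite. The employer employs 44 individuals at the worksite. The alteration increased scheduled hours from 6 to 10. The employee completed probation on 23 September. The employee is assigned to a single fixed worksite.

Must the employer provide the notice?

Yes — required.

(a) fixed location — satisfied.
(b) public agency — not satisfied.
So (1) is satisfied (T OR F).
(i) past probation — holds.
(ii) not employee-requested — met.
(a) = T AND T = true.
(b) not (non-exempt) — fails.
(c) not (≥ 18 at site) — not satisfied.
So (2) is satisfied (T OR F OR F).
(a) hours reduced — not met.
(b) no CBA — satisfied.
(3) = F OR T = true.
Overall = T AND T AND T = true.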